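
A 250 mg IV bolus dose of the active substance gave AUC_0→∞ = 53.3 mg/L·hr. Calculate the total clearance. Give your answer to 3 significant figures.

CL = 4.69 L/hr

CL = Dose_iv / AUC_0→∞
   = 250 / 53.3 = 4.69043 L/hr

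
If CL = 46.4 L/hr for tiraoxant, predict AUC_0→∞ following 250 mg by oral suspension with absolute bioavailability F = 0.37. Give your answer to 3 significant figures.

AUC = 1.99 mg/L·hr

AUC_0→∞ = F × Dose / CL
        = 0.37 × 250 / 46.4 = 1.99353 mg/L·hr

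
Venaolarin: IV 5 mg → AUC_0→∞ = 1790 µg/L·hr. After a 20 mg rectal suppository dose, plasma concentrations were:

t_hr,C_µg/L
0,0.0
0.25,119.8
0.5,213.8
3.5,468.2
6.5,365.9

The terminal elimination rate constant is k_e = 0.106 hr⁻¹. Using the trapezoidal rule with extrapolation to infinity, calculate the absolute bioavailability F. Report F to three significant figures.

Trapezoidal AUC_0→6.5 (rectal suppository):
  [0→0.25]: (0.0+119.8)/2 × 0.25 = 14.975
  [0.25→0.5]: (119.8+213.8)/2 × 0.25 = 41.7
  [0.5→3.5]: (213.8+468.2)/2 × 3 = 1023.0
  [3.5→6.5]: (468.2+365.9)/2 × 3 = 1251.15
  Sum = 2330.825 µg/L·hr
Tail: C_last/k_e = 365.9/0.106 = 3451.887
AUC_0→∞ (rectal suppository) = 2330.825 + 3451.887 = 5782.712 µg/L·hr
F = (AUC_ev/D_ev)/(AUC_iv/D_iv) = (5782.712/20)/(1790/5) = 289.1356/358 = 0.8076

F = 0.808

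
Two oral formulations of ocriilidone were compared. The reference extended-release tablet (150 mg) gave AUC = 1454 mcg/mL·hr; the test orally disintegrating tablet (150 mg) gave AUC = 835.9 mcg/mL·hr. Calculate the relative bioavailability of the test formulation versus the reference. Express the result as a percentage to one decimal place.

F_rel = (AUC_test/D_test) / (AUC_ref/D_ref)
      = (835.9/150) / (1454/150)
      = 5.57267 / 9.69333 = 0.5749 = 57.49%

F_rel = 57.5%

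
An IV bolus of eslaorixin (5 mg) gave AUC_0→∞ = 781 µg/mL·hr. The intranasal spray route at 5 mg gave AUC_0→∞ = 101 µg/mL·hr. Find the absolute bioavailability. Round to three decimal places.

F = 0.129

F = (AUC_ev / D_ev) / (AUC_iv / D_iv)
  = (101/5) / (781/5)
  = 20.2 / 156.2 = 0.1293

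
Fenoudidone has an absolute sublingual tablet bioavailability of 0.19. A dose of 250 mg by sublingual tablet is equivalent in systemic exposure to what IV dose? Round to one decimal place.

Systemic exposure from an extravascular dose = F × D_ev, so the equivalent IV dose is F × D_ev.
D_iv = F × D_ev = 0.19 × 250 = 47.5 mg

D_iv = 47.5 mg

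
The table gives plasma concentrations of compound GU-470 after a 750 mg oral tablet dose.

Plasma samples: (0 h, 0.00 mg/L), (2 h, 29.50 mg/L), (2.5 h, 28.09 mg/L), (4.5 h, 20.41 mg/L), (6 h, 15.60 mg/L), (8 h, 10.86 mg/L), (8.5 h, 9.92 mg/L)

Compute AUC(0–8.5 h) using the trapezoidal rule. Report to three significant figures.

Trapezoidal AUC_0→8.5:
  [0→2]: (0.00+29.50)/2 × 2 = 29.5
  [2→2.5]: (29.50+28.09)/2 × 0.5 = 14.3975
  [2.5→4.5]: (28.09+20.41)/2 × 2 = 48.5
  [4.5→6]: (20.41+15.60)/2 × 1.5 = 27.0075
  [6→8]: (15.60+10.86)/2 × 2 = 26.46
  [8→8.5]: (10.86+9.92)/2 × 0.5 = 5.195
  Sum = 151.06 mg/L·h

AUC = 151 mg/L·h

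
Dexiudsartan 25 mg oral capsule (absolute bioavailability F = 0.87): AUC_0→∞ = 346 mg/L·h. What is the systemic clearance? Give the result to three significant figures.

CL = F × Dose / AUC_0→∞
   = 0.87 × 25 / 346 = 0.0628613 L/h

CL = 0.0629 L/h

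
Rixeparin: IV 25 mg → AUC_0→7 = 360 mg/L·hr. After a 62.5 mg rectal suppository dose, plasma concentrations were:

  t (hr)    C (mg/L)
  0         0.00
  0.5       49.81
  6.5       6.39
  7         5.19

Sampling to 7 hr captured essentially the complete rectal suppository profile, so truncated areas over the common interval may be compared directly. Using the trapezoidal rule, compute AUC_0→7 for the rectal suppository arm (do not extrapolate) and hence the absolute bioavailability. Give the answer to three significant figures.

Trapezoidal AUC_0→7 (rectal suppository):
  [0→0.5]: (0.00+49.81)/2 × 0.5 = 12.4525
  [0.5→6.5]: (49.81+6.39)/2 × 6 = 168.6
  [6.5→7]: (6.39+5.19)/2 × 0.5 = 2.895
  Sum = 183.9475 mg/L·hr
F = (AUC_ev/D_ev)/(AUC_iv/D_iv) = (183.9475/62.5)/(360/25) = 2.94316/14.4 = 0.2044

F = 0.204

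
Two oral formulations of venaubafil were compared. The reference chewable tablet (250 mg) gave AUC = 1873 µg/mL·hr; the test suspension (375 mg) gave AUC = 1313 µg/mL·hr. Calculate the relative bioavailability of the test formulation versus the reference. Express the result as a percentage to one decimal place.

F_rel = 46.7%

F_rel = (AUC_test/D_test) / (AUC_ref/D_ref)
      = (1313/375) / (1873/250)
      = 3.50133 / 7.492 = 0.4673 = 46.73%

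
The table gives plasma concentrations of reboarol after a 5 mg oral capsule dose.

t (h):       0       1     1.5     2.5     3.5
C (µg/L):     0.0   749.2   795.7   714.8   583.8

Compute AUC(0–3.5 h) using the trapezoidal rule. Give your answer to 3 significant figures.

AUC = 2170 µg/L·h

Trapezoidal AUC_0→3.5:
  [0→1]: (0.0+749.2)/2 × 1 = 374.6
  [1→1.5]: (749.2+795.7)/2 × 0.5 = 386.225
  [1.5→2.5]: (795.7+714.8)/2 × 1 = 755.25
  [2.5→3.5]: (714.8+583.8)/2 × 1 = 649.3
  Sum = 2165.375 µg/L·h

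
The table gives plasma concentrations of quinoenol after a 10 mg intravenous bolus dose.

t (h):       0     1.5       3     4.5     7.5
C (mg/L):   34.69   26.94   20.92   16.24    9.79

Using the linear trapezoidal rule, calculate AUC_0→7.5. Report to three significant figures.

Trapezoidal AUC_0→7.5:
  [0→1.5]: (34.69+26.94)/2 × 1.5 = 46.2225
  [1.5→3]: (26.94+20.92)/2 × 1.5 = 35.895
  [3→4.5]: (20.92+16.24)/2 × 1.5 = 27.87
  [4.5→7.5]: (16.24+9.79)/2 × 3 = 39.045
  Sum = 149.0325 mg/L·h

AUC = 149 mg/L·h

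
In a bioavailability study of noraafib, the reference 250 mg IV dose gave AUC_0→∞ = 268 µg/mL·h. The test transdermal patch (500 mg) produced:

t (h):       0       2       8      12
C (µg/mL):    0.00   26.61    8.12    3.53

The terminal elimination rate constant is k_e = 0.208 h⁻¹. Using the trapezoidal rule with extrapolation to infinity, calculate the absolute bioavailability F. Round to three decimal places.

Trapezoidal AUC_0→12 (transdermal patch):
  [0→2]: (0.00+26.61)/2 × 2 = 26.61
  [2→8]: (26.61+8.12)/2 × 6 = 104.19
  [8→12]: (8.12+3.53)/2 × 4 = 23.3
  Sum = 154.1 µg/mL·h
Tail: C_last/k_e = 3.53/0.208 = 16.971
AUC_0→∞ (transdermal patch) = 154.1 + 16.971 = 171.071 µg/mL·h
F = (AUC_ev/D_ev)/(AUC_iv/D_iv) = (171.071/500)/(268/250) = 0.342142/1.072 = 0.3192

F = 0.319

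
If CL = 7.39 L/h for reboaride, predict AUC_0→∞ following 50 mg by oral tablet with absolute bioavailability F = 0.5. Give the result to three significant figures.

AUC = 3.38 mg/L·h

AUC_0→∞ = F × Dose / CL
        = 0.5 × 50 / 7.39 = 3.38295 mg/L·h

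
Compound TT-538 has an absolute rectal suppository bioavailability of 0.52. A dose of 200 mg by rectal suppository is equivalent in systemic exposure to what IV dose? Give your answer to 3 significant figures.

Systemic exposure from an extravascular dose = F × D_ev, so the equivalent IV dose is F × D_ev.
D_iv = F × D_ev = 0.52 × 200 = 104 mg

D_iv = 104 mg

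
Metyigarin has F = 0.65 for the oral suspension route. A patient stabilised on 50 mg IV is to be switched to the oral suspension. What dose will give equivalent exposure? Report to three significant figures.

For equal systemic exposure: F × D_ev = D_iv
D_ev = D_iv / F = 50 / 0.65 = 76.9231 mg

D_oral = 76.9 mg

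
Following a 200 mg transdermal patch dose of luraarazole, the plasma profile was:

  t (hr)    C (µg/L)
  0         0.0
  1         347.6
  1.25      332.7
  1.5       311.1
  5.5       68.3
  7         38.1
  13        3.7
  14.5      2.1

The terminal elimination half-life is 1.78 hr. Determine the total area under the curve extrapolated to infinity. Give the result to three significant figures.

Trapezoidal AUC_0→14.5:
  [0→1]: (0.0+347.6)/2 × 1 = 173.8
  [1→1.25]: (347.6+332.7)/2 × 0.25 = 85.0375
  [1.25→1.5]: (332.7+311.1)/2 × 0.25 = 80.475
  [1.5→5.5]: (311.1+68.3)/2 × 4 = 758.8
  [5.5→7]: (68.3+38.1)/2 × 1.5 = 79.8
  [7→13]: (38.1+3.7)/2 × 6 = 125.4
  [13→14.5]: (3.7+2.1)/2 × 1.5 = 4.35
  Sum = 1307.6625 µg/L·hr
k_e = ln2 / t½ = 0.693147 / 1.78 = 0.3894 hr^-1
Extrapolated tail: C_last / k_e = 2.1 / 0.3894 = 5.393
AUC_0→∞ = 1307.6625 + 5.393 = 1313.0555 µg/L·hr

AUC = 1310 µg/L·hr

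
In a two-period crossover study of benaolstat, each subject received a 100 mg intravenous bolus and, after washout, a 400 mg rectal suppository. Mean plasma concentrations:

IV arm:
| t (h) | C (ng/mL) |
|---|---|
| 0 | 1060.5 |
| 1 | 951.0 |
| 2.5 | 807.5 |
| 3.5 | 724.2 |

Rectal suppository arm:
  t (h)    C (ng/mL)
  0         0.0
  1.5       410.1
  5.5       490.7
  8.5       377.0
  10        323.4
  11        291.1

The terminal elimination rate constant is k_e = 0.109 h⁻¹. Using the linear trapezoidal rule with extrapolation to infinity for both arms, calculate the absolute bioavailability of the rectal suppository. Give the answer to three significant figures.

F = 0.178

Trapezoidal AUC_0→3.5 (IV):
  [0→1]: (1060.5+951.0)/2 × 1 = 1005.75
  [1→2.5]: (951.0+807.5)/2 × 1.5 = 1318.875
  [2.5→3.5]: (807.5+724.2)/2 × 1 = 765.85
  Sum = 3090.475 ng/mL·h
IV tail: 724.2/0.109 = 6644.037; AUC_iv,0→∞ = 3090.475 + 6644.037 = 9734.512 ng/mL·h
Trapezoidal AUC_0→11 (rectal suppository):
  [0→1.5]: (0.0+410.1)/2 × 1.5 = 307.575
  [1.5→5.5]: (410.1+490.7)/2 × 4 = 1801.6
  [5.5→8.5]: (490.7+377.0)/2 × 3 = 1301.55
  [8.5→10]: (377.0+323.4)/2 × 1.5 = 525.3
  [10→11]: (323.4+291.1)/2 × 1 = 307.25
  Sum = 4243.275 ng/mL·h
rectal suppository tail: 291.1/0.109 = 2670.642; AUC_ev,0→∞ = 4243.275 + 2670.642 = 6913.917 ng/mL·h
F = (AUC_ev/D_ev)/(AUC_iv/D_iv) = (6913.917/400)/(9734.512/100) = 17.2848/97.34512 = 0.1776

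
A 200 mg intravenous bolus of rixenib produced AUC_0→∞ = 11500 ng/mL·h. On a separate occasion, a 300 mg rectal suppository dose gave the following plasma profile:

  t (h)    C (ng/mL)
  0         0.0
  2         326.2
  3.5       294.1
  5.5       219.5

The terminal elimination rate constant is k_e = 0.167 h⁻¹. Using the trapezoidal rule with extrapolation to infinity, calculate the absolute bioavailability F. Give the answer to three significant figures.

F = 0.152

Trapezoidal AUC_0→5.5 (rectal suppository):
  [0→2]: (0.0+326.2)/2 × 2 = 326.2
  [2→3.5]: (326.2+294.1)/2 × 1.5 = 465.225
  [3.5→5.5]: (294.1+219.5)/2 × 2 = 513.6
  Sum = 1305.025 ng/mL·h
Tail: C_last/k_e = 219.5/0.167 = 1314.371
AUC_0→∞ (rectal suppository) = 1305.025 + 1314.371 = 2619.396 ng/mL·h
F = (AUC_ev/D_ev)/(AUC_iv/D_iv) = (2619.396/300)/(11500/200) = 8.73132/57.5 = 0.1518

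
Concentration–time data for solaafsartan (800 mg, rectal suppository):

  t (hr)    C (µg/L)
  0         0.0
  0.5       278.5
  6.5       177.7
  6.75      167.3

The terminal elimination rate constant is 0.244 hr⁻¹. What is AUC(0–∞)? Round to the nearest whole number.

Trapezoidal AUC_0→6.75:
  [0→0.5]: (0.0+278.5)/2 × 0.5 = 69.625
  [0.5→6.5]: (278.5+177.7)/2 × 6 = 1368.6
  [6.5→6.75]: (177.7+167.3)/2 × 0.25 = 43.125
  Sum = 1481.35 µg/L·hr
Extrapolated tail: C_last / k_e = 167.3 / 0.244 = 685.656
AUC_0→∞ = 1481.35 + 685.656 = 2167.006 µg/L·hr

AUC = 2167 µg/L·hr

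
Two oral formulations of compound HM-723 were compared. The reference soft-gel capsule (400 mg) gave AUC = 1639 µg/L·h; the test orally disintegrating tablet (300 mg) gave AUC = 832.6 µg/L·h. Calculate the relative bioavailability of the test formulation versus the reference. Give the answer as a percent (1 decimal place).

F_rel = 67.7%

F_rel = (AUC_test/D_test) / (AUC_ref/D_ref)
      = (832.6/300) / (1639/400)
      = 2.77533 / 4.0975 = 0.6773 = 67.73%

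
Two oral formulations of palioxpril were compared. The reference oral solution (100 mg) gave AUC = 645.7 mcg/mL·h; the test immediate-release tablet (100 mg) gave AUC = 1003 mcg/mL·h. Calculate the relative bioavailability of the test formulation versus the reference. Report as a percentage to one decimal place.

F_rel = (AUC_test/D_test) / (AUC_ref/D_ref)
      = (1003/100) / (645.7/100)
      = 10.03 / 6.457 = 1.5534 = 155.34%

F_rel = 155.3%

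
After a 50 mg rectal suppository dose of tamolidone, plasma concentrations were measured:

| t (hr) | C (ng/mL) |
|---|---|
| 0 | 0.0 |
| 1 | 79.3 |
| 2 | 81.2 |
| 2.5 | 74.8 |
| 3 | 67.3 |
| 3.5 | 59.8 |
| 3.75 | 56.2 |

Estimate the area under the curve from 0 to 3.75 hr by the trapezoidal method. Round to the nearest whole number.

Trapezoidal AUC_0→3.75:
  [0→1]: (0.0+79.3)/2 × 1 = 39.65
  [1→2]: (79.3+81.2)/2 × 1 = 80.25
  [2→2.5]: (81.2+74.8)/2 × 0.5 = 39.0
  [2.5→3]: (74.8+67.3)/2 × 0.5 = 35.525
  [3→3.5]: (67.3+59.8)/2 × 0.5 = 31.775
  [3.5→3.75]: (59.8+56.2)/2 × 0.25 = 14.5
  Sum = 240.7 ng/mL·hr

AUC = 241 ng/mL·hr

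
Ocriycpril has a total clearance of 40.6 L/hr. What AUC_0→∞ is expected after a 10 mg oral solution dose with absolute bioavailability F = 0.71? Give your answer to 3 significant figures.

AUC_0→∞ = F × Dose / CL
        = 0.71 × 10 / 40.6 = 0.174877 mg/L·hr

AUC = 0.175 mg/L·hr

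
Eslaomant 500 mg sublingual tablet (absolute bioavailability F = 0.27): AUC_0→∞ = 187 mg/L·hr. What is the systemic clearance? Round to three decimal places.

CL = 0.722 L/hr

CL = F × Dose / AUC_0→∞
   = 0.27 × 500 / 187 = 0.721925 L/hr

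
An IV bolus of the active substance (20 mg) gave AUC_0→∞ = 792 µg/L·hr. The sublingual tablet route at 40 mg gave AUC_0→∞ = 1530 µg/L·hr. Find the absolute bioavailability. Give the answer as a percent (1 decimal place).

F = 96.6%

F = (AUC_ev / D_ev) / (AUC_iv / D_iv)
  = (1530/40) / (792/20)
  = 38.25 / 39.6 = 0.9659
  = 96.59%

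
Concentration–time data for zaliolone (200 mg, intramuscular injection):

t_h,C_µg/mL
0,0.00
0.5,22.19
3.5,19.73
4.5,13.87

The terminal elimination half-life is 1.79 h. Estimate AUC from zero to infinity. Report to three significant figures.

AUC = 121 µg/mL·h

Trapezoidal AUC_0→4.5:
  [0→0.5]: (0.00+22.19)/2 × 0.5 = 5.5475
  [0.5→3.5]: (22.19+19.73)/2 × 3 = 62.88
  [3.5→4.5]: (19.73+13.87)/2 × 1 = 16.8
  Sum = 85.2275 µg/mL·h
k_e = ln2 / t½ = 0.693147 / 1.79 = 0.3872 h^-1
Extrapolated tail: C_last / k_e = 13.87 / 0.3872 = 35.821
AUC_0→∞ = 85.2275 + 35.821 = 121.0485 µg/mL·h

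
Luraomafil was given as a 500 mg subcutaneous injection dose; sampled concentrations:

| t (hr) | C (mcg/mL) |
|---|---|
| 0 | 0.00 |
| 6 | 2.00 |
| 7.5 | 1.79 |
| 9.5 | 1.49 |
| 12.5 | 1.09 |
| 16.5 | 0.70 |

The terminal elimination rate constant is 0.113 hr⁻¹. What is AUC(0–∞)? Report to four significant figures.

Trapezoidal AUC_0→16.5:
  [0→6]: (0.00+2.00)/2 × 6 = 6.0
  [6→7.5]: (2.00+1.79)/2 × 1.5 = 2.8425
  [7.5→9.5]: (1.79+1.49)/2 × 2 = 3.28
  [9.5→12.5]: (1.49+1.09)/2 × 3 = 3.87
  [12.5→16.5]: (1.09+0.70)/2 × 4 = 3.58
  Sum = 19.5725 mcg/mL·hr
Extrapolated tail: C_last / k_e = 0.70 / 0.113 = 6.195
AUC_0→∞ = 19.5725 + 6.195 = 25.7675 mcg/mL·hr

AUC = 25.77 mcg/mL·hr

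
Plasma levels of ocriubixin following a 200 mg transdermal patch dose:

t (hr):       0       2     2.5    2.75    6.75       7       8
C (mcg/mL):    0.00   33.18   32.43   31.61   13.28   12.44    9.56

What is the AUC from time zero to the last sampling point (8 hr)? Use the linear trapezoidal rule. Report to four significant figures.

Trapezoidal AUC_0→8:
  [0→2]: (0.00+33.18)/2 × 2 = 33.18
  [2→2.5]: (33.18+32.43)/2 × 0.5 = 16.4025
  [2.5→2.75]: (32.43+31.61)/2 × 0.25 = 8.005
  [2.75→6.75]: (31.61+13.28)/2 × 4 = 89.78
  [6.75→7]: (13.28+12.44)/2 × 0.25 = 3.215
  [7→8]: (12.44+9.56)/2 × 1 = 11.0
  Sum = 161.5825 mcg/mL·hr

AUC = 161.6 mcg/mL·hr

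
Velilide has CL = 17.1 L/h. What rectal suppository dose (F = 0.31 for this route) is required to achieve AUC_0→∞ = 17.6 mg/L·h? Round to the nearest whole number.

Dose = CL × AUC_0→∞ / F
     = 17.1 × 17.6 / 0.31 = 970.839 mg

Dose = 971 mg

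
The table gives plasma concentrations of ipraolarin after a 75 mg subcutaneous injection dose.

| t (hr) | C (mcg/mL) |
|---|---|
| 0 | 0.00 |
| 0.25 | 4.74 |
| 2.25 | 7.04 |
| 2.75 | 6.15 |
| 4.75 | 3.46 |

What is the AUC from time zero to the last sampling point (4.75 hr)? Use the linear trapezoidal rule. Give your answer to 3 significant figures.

AUC = 25.3 mcg/mL·hr

Trapezoidal AUC_0→4.75:
  [0→0.25]: (0.00+4.74)/2 × 0.25 = 0.5925
  [0.25→2.25]: (4.74+7.04)/2 × 2 = 11.78
  [2.25→2.75]: (7.04+6.15)/2 × 0.5 = 3.2975
  [2.75→4.75]: (6.15+3.46)/2 × 2 = 9.61
  Sum = 25.28 mcg/mL·hr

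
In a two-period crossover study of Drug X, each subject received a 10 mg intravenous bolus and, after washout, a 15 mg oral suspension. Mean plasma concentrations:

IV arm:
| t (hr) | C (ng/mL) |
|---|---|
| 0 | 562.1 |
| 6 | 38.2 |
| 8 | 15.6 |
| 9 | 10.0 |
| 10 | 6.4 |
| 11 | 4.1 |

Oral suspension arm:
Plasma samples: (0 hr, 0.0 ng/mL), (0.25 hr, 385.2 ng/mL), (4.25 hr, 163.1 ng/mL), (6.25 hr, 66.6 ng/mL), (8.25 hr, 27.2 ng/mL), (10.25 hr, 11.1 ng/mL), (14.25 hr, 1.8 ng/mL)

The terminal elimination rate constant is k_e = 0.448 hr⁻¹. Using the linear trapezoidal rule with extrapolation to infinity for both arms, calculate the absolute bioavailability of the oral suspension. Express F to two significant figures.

Trapezoidal AUC_0→11 (IV):
  [0→6]: (562.1+38.2)/2 × 6 = 1800.9
  [6→8]: (38.2+15.6)/2 × 2 = 53.8
  [8→9]: (15.6+10.0)/2 × 1 = 12.8
  [9→10]: (10.0+6.4)/2 × 1 = 8.2
  [10→11]: (6.4+4.1)/2 × 1 = 5.25
  Sum = 1880.95 ng/mL·hr
IV tail: 4.1/0.448 = 9.152; AUC_iv,0→∞ = 1880.95 + 9.152 = 1890.102 ng/mL·hr
Trapezoidal AUC_0→14.25 (oral suspension):
  [0→0.25]: (0.0+385.2)/2 × 0.25 = 48.15
  [0.25→4.25]: (385.2+163.1)/2 × 4 = 1096.6
  [4.25→6.25]: (163.1+66.6)/2 × 2 = 229.7
  [6.25→8.25]: (66.6+27.2)/2 × 2 = 93.8
  [8.25→10.25]: (27.2+11.1)/2 × 2 = 38.3
  [10.25→14.25]: (11.1+1.8)/2 × 4 = 25.8
  Sum = 1532.35 ng/mL·hr
oral suspension tail: 1.8/0.448 = 4.018; AUC_ev,0→∞ = 1532.35 + 4.018 = 1536.368 ng/mL·hr
F = (AUC_ev/D_ev)/(AUC_iv/D_iv) = (1536.368/15)/(1890.102/10) = 102.425/189.0102 = 0.5419

F = 0.54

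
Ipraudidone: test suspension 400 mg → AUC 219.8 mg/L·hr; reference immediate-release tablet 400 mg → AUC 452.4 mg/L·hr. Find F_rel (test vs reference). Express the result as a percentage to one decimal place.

F_rel = 48.6%

F_rel = (AUC_test/D_test) / (AUC_ref/D_ref)
      = (219.8/400) / (452.4/400)
      = 0.5495 / 1.131 = 0.4859 = 48.59%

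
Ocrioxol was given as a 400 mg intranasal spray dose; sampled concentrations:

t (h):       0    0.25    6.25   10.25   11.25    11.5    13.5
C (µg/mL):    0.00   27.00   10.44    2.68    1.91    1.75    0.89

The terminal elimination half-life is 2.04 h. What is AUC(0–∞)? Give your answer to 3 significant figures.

AUC = 150 µg/mL·h

Trapezoidal AUC_0→13.5:
  [0→0.25]: (0.00+27.00)/2 × 0.25 = 3.375
  [0.25→6.25]: (27.00+10.44)/2 × 6 = 112.32
  [6.25→10.25]: (10.44+2.68)/2 × 4 = 26.24
  [10.25→11.25]: (2.68+1.91)/2 × 1 = 2.295
  [11.25→11.5]: (1.91+1.75)/2 × 0.25 = 0.4575
  [11.5→13.5]: (1.75+0.89)/2 × 2 = 2.64
  Sum = 147.3275 µg/mL·h
k_e = ln2 / t½ = 0.693147 / 2.04 = 0.3398 h^-1
Extrapolated tail: C_last / k_e = 0.89 / 0.3398 = 2.619
AUC_0→∞ = 147.3275 + 2.619 = 149.9465 µg/mL·h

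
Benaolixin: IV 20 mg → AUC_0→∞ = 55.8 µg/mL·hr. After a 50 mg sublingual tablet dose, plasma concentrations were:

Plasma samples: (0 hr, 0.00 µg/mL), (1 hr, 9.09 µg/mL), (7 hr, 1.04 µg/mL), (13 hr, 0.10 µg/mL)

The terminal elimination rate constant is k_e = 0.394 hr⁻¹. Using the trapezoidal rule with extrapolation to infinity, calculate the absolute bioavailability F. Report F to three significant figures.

Trapezoidal AUC_0→13 (sublingual tablet):
  [0→1]: (0.00+9.09)/2 × 1 = 4.545
  [1→7]: (9.09+1.04)/2 × 6 = 30.39
  [7→13]: (1.04+0.10)/2 × 6 = 3.42
  Sum = 38.355 µg/mL·hr
Tail: C_last/k_e = 0.10/0.394 = 0.254
AUC_0→∞ (sublingual tablet) = 38.355 + 0.254 = 38.609 µg/mL·hr
F = (AUC_ev/D_ev)/(AUC_iv/D_iv) = (38.609/50)/(55.8/20) = 0.77218/2.79 = 0.2768

F = 0.277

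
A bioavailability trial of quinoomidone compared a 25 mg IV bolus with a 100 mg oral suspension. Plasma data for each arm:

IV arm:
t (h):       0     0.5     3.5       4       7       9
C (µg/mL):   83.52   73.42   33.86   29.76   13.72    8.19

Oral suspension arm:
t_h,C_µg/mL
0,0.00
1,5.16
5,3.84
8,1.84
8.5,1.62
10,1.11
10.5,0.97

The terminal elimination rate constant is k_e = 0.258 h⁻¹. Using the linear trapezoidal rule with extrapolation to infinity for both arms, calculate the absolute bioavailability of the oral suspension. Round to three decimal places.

F = 0.027

Trapezoidal AUC_0→9 (IV):
  [0→0.5]: (83.52+73.42)/2 × 0.5 = 39.235
  [0.5→3.5]: (73.42+33.86)/2 × 3 = 160.92
  [3.5→4]: (33.86+29.76)/2 × 0.5 = 15.905
  [4→7]: (29.76+13.72)/2 × 3 = 65.22
  [7→9]: (13.72+8.19)/2 × 2 = 21.91
  Sum = 303.19 µg/mL·h
IV tail: 8.19/0.258 = 31.744; AUC_iv,0→∞ = 303.19 + 31.744 = 334.934 µg/mL·h
Trapezoidal AUC_0→10.5 (oral suspension):
  [0→1]: (0.00+5.16)/2 × 1 = 2.58
  [1→5]: (5.16+3.84)/2 × 4 = 18.0
  [5→8]: (3.84+1.84)/2 × 3 = 8.52
  [8→8.5]: (1.84+1.62)/2 × 0.5 = 0.865
  [8.5→10]: (1.62+1.11)/2 × 1.5 = 2.0475
  [10→10.5]: (1.11+0.97)/2 × 0.5 = 0.52
  Sum = 32.5325 µg/mL·h
oral suspension tail: 0.97/0.258 = 3.760; AUC_ev,0→∞ = 32.5325 + 3.760 = 36.2925 µg/mL·h
F = (AUC_ev/D_ev)/(AUC_iv/D_iv) = (36.2925/100)/(334.934/25) = 0.362925/13.39736 = 0.0271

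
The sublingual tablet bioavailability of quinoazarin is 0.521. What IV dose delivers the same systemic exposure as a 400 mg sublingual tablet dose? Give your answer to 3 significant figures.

Systemic exposure from an extravascular dose = F × D_ev, so the equivalent IV dose is F × D_ev.
D_iv = F × D_ev = 0.521 × 400 = 208.4 mg

D_iv = 208 mg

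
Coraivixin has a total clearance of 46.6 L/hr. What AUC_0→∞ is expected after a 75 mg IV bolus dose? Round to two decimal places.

AUC_0→∞ = Dose_iv / CL
        = 75 / 46.6 = 1.60944 mg/L·hr

AUC = 1.61 mg/L·hr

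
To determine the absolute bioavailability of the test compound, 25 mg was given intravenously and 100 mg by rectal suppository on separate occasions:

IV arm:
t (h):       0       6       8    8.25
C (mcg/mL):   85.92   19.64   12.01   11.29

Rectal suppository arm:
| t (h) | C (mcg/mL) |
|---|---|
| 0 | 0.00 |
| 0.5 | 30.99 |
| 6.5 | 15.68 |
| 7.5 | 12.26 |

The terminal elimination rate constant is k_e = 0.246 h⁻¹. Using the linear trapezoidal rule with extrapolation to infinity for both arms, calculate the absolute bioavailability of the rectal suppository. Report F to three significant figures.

Trapezoidal AUC_0→8.25 (IV):
  [0→6]: (85.92+19.64)/2 × 6 = 316.68
  [6→8]: (19.64+12.01)/2 × 2 = 31.65
  [8→8.25]: (12.01+11.29)/2 × 0.25 = 2.9125
  Sum = 351.2425 mcg/mL·h
IV tail: 11.29/0.246 = 45.894; AUC_iv,0→∞ = 351.2425 + 45.894 = 397.1365 mcg/mL·h
Trapezoidal AUC_0→7.5 (rectal suppository):
  [0→0.5]: (0.00+30.99)/2 × 0.5 = 7.7475
  [0.5→6.5]: (30.99+15.68)/2 × 6 = 140.01
  [6.5→7.5]: (15.68+12.26)/2 × 1 = 13.97
  Sum = 161.7275 mcg/mL·h
rectal suppository tail: 12.26/0.246 = 49.837; AUC_ev,0→∞ = 161.7275 + 49.837 = 211.5645 mcg/mL·h
F = (AUC_ev/D_ev)/(AUC_iv/D_iv) = (211.5645/100)/(397.1365/25) = 2.115645/15.88546 = 0.1332

F = 0.133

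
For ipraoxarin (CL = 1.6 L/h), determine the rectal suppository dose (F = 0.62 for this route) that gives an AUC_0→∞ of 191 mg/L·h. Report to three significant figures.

Dose = 493 mg

Dose = CL × AUC_0→∞ / F
     = 1.6 × 191 / 0.62 = 492.903 mg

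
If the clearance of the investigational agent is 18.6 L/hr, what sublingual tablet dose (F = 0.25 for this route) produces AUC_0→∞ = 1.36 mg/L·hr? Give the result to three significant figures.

Dose = CL × AUC_0→∞ / F
     = 18.6 × 1.36 / 0.25 = 101.184 mg

Dose = 101 mg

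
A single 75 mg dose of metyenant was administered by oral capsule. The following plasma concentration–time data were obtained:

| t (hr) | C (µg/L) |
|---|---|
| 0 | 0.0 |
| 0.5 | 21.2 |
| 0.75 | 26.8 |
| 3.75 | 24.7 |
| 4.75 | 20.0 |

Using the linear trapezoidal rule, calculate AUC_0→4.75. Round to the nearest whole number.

Trapezoidal AUC_0→4.75:
  [0→0.5]: (0.0+21.2)/2 × 0.5 = 5.3
  [0.5→0.75]: (21.2+26.8)/2 × 0.25 = 6.0
  [0.75→3.75]: (26.8+24.7)/2 × 3 = 77.25
  [3.75→4.75]: (24.7+20.0)/2 × 1 = 22.35
  Sum = 110.9 µg/L·hr

AUC = 111 µg/L·hr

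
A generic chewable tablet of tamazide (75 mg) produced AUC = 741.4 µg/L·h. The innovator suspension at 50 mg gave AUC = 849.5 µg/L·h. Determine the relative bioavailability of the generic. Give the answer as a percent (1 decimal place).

F_rel = 58.2%

F_rel = (AUC_test/D_test) / (AUC_ref/D_ref)
      = (741.4/75) / (849.5/50)
      = 9.88533 / 16.99 = 0.5818 = 58.18%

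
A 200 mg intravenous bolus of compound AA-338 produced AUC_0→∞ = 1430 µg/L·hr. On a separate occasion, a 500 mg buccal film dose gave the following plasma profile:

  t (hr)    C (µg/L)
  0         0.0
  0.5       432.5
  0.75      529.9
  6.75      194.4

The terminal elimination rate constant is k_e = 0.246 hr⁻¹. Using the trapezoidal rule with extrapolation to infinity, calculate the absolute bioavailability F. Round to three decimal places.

F = 0.893

Trapezoidal AUC_0→6.75 (buccal film):
  [0→0.5]: (0.0+432.5)/2 × 0.5 = 108.125
  [0.5→0.75]: (432.5+529.9)/2 × 0.25 = 120.3
  [0.75→6.75]: (529.9+194.4)/2 × 6 = 2172.9
  Sum = 2401.325 µg/L·hr
Tail: C_last/k_e = 194.4/0.246 = 790.244
AUC_0→∞ (buccal film) = 2401.325 + 790.244 = 3191.569 µg/L·hr
F = (AUC_ev/D_ev)/(AUC_iv/D_iv) = (3191.569/500)/(1430/200) = 6.383138/7.15 = 0.8927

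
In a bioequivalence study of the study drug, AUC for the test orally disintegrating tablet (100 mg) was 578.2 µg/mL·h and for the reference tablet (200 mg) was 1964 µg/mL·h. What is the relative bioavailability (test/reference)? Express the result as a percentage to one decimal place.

F_rel = (AUC_test/D_test) / (AUC_ref/D_ref)
      = (578.2/100) / (1964/200)
      = 5.782 / 9.82 = 0.5888 = 58.88%

F_rel = 58.9%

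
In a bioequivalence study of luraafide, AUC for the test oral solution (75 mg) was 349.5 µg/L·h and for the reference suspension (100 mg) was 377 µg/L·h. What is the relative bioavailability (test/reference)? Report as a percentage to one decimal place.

F_rel = 123.6%

F_rel = (AUC_test/D_test) / (AUC_ref/D_ref)
      = (349.5/75) / (377/100)
      = 4.66 / 3.77 = 1.2361 = 123.61%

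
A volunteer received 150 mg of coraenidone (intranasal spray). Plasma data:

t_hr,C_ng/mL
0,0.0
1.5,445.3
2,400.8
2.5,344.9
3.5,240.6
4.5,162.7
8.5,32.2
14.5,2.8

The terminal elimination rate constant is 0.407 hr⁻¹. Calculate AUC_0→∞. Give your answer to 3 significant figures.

Trapezoidal AUC_0→14.5:
  [0→1.5]: (0.0+445.3)/2 × 1.5 = 333.975
  [1.5→2]: (445.3+400.8)/2 × 0.5 = 211.525
  [2→2.5]: (400.8+344.9)/2 × 0.5 = 186.425
  [2.5→3.5]: (344.9+240.6)/2 × 1 = 292.75
  [3.5→4.5]: (240.6+162.7)/2 × 1 = 201.65
  [4.5→8.5]: (162.7+32.2)/2 × 4 = 389.8
  [8.5→14.5]: (32.2+2.8)/2 × 6 = 105.0
  Sum = 1721.125 ng/mL·hr
Extrapolated tail: C_last / k_e = 2.8 / 0.407 = 6.880
AUC_0→∞ = 1721.125 + 6.880 = 1728.005 ng/mL·hr

AUC = 1730 ng/mL·hr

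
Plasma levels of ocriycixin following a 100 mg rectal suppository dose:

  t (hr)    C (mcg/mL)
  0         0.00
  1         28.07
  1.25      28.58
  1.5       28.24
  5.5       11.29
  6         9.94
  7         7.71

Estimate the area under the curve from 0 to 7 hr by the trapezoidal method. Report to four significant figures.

Trapezoidal AUC_0→7:
  [0→1]: (0.00+28.07)/2 × 1 = 14.035
  [1→1.25]: (28.07+28.58)/2 × 0.25 = 7.08125
  [1.25→1.5]: (28.58+28.24)/2 × 0.25 = 7.1025
  [1.5→5.5]: (28.24+11.29)/2 × 4 = 79.06
  [5.5→6]: (11.29+9.94)/2 × 0.5 = 5.3075
  [6→7]: (9.94+7.71)/2 × 1 = 8.825
  Sum = 121.41125 mcg/mL·hr

AUC = 121.4 mcg/mL·hr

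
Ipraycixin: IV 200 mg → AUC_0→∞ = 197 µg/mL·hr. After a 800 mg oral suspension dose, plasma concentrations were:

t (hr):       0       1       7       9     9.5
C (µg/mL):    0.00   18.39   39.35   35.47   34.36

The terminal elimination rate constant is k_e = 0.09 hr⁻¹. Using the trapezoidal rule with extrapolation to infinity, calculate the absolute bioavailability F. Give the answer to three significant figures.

Trapezoidal AUC_0→9.5 (oral suspension):
  [0→1]: (0.00+18.39)/2 × 1 = 9.195
  [1→7]: (18.39+39.35)/2 × 6 = 173.22
  [7→9]: (39.35+35.47)/2 × 2 = 74.82
  [9→9.5]: (35.47+34.36)/2 × 0.5 = 17.4575
  Sum = 274.6925 µg/mL·hr
Tail: C_last/k_e = 34.36/0.09 = 381.778
AUC_0→∞ (oral suspension) = 274.6925 + 381.778 = 656.4705 µg/mL·hr
F = (AUC_ev/D_ev)/(AUC_iv/D_iv) = (656.4705/800)/(197/200) = 0.820588/0.985 = 0.8331

F = 0.833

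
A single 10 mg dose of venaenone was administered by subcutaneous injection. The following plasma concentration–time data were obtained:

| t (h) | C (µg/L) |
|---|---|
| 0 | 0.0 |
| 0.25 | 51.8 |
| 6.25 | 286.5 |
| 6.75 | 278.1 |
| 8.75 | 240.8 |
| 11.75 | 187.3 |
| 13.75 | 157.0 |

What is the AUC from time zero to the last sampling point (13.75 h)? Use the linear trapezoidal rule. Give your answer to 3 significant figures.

Trapezoidal AUC_0→13.75:
  [0→0.25]: (0.0+51.8)/2 × 0.25 = 6.475
  [0.25→6.25]: (51.8+286.5)/2 × 6 = 1014.9
  [6.25→6.75]: (286.5+278.1)/2 × 0.5 = 141.15
  [6.75→8.75]: (278.1+240.8)/2 × 2 = 518.9
  [8.75→11.75]: (240.8+187.3)/2 × 3 = 642.15
  [11.75→13.75]: (187.3+157.0)/2 × 2 = 344.3
  Sum = 2667.875 µg/L·h

AUC = 2670 µg/L·h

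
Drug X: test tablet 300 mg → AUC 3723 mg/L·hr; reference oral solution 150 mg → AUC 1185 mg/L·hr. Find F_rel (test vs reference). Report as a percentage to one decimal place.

F_rel = (AUC_test/D_test) / (AUC_ref/D_ref)
      = (3723/300) / (1185/150)
      = 12.41 / 7.9 = 1.5709 = 157.09%

F_rel = 157.1%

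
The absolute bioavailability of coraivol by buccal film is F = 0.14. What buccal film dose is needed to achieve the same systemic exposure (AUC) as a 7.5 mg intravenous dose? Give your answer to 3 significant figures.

For equal systemic exposure: F × D_ev = D_iv
D_ev = D_iv / F = 7.5 / 0.14 = 53.5714 mg

D_buccal = 53.6 mg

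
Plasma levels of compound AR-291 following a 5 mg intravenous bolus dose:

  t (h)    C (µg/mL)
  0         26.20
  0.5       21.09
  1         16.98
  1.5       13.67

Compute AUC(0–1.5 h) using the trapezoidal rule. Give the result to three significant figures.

Trapezoidal AUC_0→1.5:
  [0→0.5]: (26.20+21.09)/2 × 0.5 = 11.8225
  [0.5→1]: (21.09+16.98)/2 × 0.5 = 9.5175
  [1→1.5]: (16.98+13.67)/2 × 0.5 = 7.6625
  Sum = 29.0025 µg/mL·h

AUC = 29.0 µg/mL·h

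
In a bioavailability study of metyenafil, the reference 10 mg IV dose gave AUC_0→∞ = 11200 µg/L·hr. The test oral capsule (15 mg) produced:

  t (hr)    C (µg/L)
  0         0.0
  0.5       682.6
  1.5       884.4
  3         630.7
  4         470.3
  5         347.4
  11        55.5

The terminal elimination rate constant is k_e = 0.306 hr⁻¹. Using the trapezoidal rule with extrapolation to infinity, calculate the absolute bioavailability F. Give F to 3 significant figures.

F = 0.264

Trapezoidal AUC_0→11 (oral capsule):
  [0→0.5]: (0.0+682.6)/2 × 0.5 = 170.65
  [0.5→1.5]: (682.6+884.4)/2 × 1 = 783.5
  [1.5→3]: (884.4+630.7)/2 × 1.5 = 1136.325
  [3→4]: (630.7+470.3)/2 × 1 = 550.5
  [4→5]: (470.3+347.4)/2 × 1 = 408.85
  [5→11]: (347.4+55.5)/2 × 6 = 1208.7
  Sum = 4258.525 µg/L·hr
Tail: C_last/k_e = 55.5/0.306 = 181.373
AUC_0→∞ (oral capsule) = 4258.525 + 181.373 = 4439.898 µg/L·hr
F = (AUC_ev/D_ev)/(AUC_iv/D_iv) = (4439.898/15)/(11200/10) = 295.9932/1120 = 0.2643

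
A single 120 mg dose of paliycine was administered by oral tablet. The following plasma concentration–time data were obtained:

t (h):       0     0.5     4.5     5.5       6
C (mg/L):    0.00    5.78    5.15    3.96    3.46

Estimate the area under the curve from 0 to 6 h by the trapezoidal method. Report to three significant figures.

AUC = 29.7 mg/L·h

Trapezoidal AUC_0→6:
  [0→0.5]: (0.00+5.78)/2 × 0.5 = 1.445
  [0.5→4.5]: (5.78+5.15)/2 × 4 = 21.86
  [4.5→5.5]: (5.15+3.96)/2 × 1 = 4.555
  [5.5→6]: (3.96+3.46)/2 × 0.5 = 1.855
  Sum = 29.715 mg/L·h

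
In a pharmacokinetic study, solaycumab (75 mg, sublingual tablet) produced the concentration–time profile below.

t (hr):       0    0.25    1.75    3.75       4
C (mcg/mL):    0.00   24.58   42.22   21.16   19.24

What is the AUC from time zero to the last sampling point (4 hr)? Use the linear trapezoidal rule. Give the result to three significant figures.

Trapezoidal AUC_0→4:
  [0→0.25]: (0.00+24.58)/2 × 0.25 = 3.0725
  [0.25→1.75]: (24.58+42.22)/2 × 1.5 = 50.1
  [1.75→3.75]: (42.22+21.16)/2 × 2 = 63.38
  [3.75→4]: (21.16+19.24)/2 × 0.25 = 5.05
  Sum = 121.6025 mcg/mL·hr

AUC = 122 mcg/mL·hr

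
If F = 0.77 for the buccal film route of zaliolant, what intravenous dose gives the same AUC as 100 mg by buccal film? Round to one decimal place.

D_iv = 77.0 mg

Systemic exposure from an extravascular dose = F × D_ev, so the equivalent IV dose is F × D_ev.
D_iv = F × D_ev = 0.77 × 100 = 77 mg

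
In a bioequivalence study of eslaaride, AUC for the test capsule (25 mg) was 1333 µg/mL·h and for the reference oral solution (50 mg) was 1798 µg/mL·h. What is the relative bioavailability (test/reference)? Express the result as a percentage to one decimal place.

F_rel = 148.3%

F_rel = (AUC_test/D_test) / (AUC_ref/D_ref)
      = (1333/25) / (1798/50)
      = 53.32 / 35.96 = 1.4828 = 148.28%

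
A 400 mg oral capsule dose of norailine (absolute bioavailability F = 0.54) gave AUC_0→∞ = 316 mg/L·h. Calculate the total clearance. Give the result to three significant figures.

CL = 0.684 L/h

CL = F × Dose / AUC_0→∞
   = 0.54 × 400 / 316 = 0.683544 L/h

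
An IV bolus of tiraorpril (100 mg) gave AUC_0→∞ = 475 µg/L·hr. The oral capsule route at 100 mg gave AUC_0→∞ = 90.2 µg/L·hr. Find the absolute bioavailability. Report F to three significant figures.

F = (AUC_ev / D_ev) / (AUC_iv / D_iv)
  = (90.2/100) / (475/100)
  = 0.902 / 4.75 = 0.1899

F = 0.190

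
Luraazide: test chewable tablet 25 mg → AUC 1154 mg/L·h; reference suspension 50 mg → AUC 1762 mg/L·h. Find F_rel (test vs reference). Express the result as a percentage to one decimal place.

F_rel = (AUC_test/D_test) / (AUC_ref/D_ref)
      = (1154/25) / (1762/50)
      = 46.16 / 35.24 = 1.3099 = 130.99%

F_rel = 131.0%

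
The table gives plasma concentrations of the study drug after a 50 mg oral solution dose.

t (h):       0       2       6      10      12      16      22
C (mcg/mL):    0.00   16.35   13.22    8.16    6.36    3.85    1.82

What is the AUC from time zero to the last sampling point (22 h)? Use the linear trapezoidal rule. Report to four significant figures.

AUC = 170.2 mcg/mL·h

Trapezoidal AUC_0→22:
  [0→2]: (0.00+16.35)/2 × 2 = 16.35
  [2→6]: (16.35+13.22)/2 × 4 = 59.14
  [6→10]: (13.22+8.16)/2 × 4 = 42.76
  [10→12]: (8.16+6.36)/2 × 2 = 14.52
  [12→16]: (6.36+3.85)/2 × 4 = 20.42
  [16→22]: (3.85+1.82)/2 × 6 = 17.01
  Sum = 170.2 mcg/mL·h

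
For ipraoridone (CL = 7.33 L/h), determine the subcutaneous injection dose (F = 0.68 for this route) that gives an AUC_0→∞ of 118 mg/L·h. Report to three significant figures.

Dose = 1270 mg

Dose = CL × AUC_0→∞ / F
     = 7.33 × 118 / 0.68 = 1271.97 mg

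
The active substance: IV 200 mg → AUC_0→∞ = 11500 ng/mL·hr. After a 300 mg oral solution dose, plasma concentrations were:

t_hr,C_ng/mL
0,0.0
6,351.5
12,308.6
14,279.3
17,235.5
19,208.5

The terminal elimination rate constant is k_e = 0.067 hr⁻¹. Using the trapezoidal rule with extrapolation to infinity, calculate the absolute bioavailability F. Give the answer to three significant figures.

Trapezoidal AUC_0→19 (oral solution):
  [0→6]: (0.0+351.5)/2 × 6 = 1054.5
  [6→12]: (351.5+308.6)/2 × 6 = 1980.3
  [12→14]: (308.6+279.3)/2 × 2 = 587.9
  [14→17]: (279.3+235.5)/2 × 3 = 772.2
  [17→19]: (235.5+208.5)/2 × 2 = 444.0
  Sum = 4838.9 ng/mL·hr
Tail: C_last/k_e = 208.5/0.067 = 3111.940
AUC_0→∞ (oral solution) = 4838.9 + 3111.940 = 7950.84 ng/mL·hr
F = (AUC_ev/D_ev)/(AUC_iv/D_iv) = (7950.84/300)/(11500/200) = 26.5028/57.5 = 0.4609

F = 0.461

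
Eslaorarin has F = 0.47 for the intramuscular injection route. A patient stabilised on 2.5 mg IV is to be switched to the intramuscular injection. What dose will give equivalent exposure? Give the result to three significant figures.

For equal systemic exposure: F × D_ev = D_iv
D_ev = D_iv / F = 2.5 / 0.47 = 5.31915 mg

D_intramuscular = 5.32 mg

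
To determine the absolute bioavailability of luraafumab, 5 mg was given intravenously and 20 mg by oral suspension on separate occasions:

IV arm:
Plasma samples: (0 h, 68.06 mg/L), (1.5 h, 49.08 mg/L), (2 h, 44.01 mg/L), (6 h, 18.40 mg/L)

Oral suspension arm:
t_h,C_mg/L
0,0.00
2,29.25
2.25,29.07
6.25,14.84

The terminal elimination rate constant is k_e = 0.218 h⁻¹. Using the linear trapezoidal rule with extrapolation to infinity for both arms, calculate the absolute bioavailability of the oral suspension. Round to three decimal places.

F = 0.150

Trapezoidal AUC_0→6 (IV):
  [0→1.5]: (68.06+49.08)/2 × 1.5 = 87.855
  [1.5→2]: (49.08+44.01)/2 × 0.5 = 23.2725
  [2→6]: (44.01+18.40)/2 × 4 = 124.82
  Sum = 235.9475 mg/L·h
IV tail: 18.40/0.218 = 84.404; AUC_iv,0→∞ = 235.9475 + 84.404 = 320.3515 mg/L·h
Trapezoidal AUC_0→6.25 (oral suspension):
  [0→2]: (0.00+29.25)/2 × 2 = 29.25
  [2→2.25]: (29.25+29.07)/2 × 0.25 = 7.29
  [2.25→6.25]: (29.07+14.84)/2 × 4 = 87.82
  Sum = 124.36 mg/L·h
oral suspension tail: 14.84/0.218 = 68.073; AUC_ev,0→∞ = 124.36 + 68.073 = 192.433 mg/L·h
F = (AUC_ev/D_ev)/(AUC_iv/D_iv) = (192.433/20)/(320.3515/5) = 9.62165/64.0703 = 0.1502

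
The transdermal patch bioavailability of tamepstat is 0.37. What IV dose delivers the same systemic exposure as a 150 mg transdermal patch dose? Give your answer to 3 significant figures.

Systemic exposure from an extravascular dose = F × D_ev, so the equivalent IV dose is F × D_ev.
D_iv = F × D_ev = 0.37 × 150 = 55.5 mg

D_iv = 55.5 mg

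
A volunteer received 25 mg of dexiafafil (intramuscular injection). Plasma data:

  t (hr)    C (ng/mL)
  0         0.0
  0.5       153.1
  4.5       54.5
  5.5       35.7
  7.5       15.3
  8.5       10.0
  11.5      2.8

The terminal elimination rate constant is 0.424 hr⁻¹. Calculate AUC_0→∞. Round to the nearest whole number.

AUC = 588 ng/mL·hr

Trapezoidal AUC_0→11.5:
  [0→0.5]: (0.0+153.1)/2 × 0.5 = 38.275
  [0.5→4.5]: (153.1+54.5)/2 × 4 = 415.2
  [4.5→5.5]: (54.5+35.7)/2 × 1 = 45.1
  [5.5→7.5]: (35.7+15.3)/2 × 2 = 51.0
  [7.5→8.5]: (15.3+10.0)/2 × 1 = 12.65
  [8.5→11.5]: (10.0+2.8)/2 × 3 = 19.2
  Sum = 581.425 ng/mL·hr
Extrapolated tail: C_last / k_e = 2.8 / 0.424 = 6.604
AUC_0→∞ = 581.425 + 6.604 = 588.029 ng/mL·hr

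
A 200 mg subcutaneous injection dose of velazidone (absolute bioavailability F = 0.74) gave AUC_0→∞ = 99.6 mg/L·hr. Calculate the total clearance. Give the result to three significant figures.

CL = 1.49 L/hr

CL = F × Dose / AUC_0→∞
   = 0.74 × 200 / 99.6 = 1.48594 L/hr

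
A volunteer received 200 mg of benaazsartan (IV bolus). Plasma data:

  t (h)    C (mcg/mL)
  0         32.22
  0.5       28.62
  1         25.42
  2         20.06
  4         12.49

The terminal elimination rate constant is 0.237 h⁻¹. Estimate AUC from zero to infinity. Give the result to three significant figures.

AUC = 137 mcg/mL·h

Trapezoidal AUC_0→4:
  [0→0.5]: (32.22+28.62)/2 × 0.5 = 15.21
  [0.5→1]: (28.62+25.42)/2 × 0.5 = 13.51
  [1→2]: (25.42+20.06)/2 × 1 = 22.74
  [2→4]: (20.06+12.49)/2 × 2 = 32.55
  Sum = 84.01 mcg/mL·h
Extrapolated tail: C_last / k_e = 12.49 / 0.237 = 52.700
AUC_0→∞ = 84.01 + 52.700 = 136.71 mcg/mL·h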